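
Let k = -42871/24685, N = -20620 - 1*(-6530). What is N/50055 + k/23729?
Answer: -1651073710151/5863946904015 ≈ -0.28156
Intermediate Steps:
N = -14090 (N = -20620 + 6530 = -14090)
k = -42871/24685 (k = -42871*1/24685 = -42871/24685 ≈ -1.7367)
N/50055 + k/23729 = -14090/50055 - 42871/24685/23729 = -14090*1/50055 - 42871/24685*1/23729 = -2818/10011 - 42871/585750365 = -1651073710151/5863946904015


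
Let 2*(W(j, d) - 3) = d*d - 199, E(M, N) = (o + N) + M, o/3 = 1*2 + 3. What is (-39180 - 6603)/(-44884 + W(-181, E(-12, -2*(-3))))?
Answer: 15261/14980 ≈ 1.0188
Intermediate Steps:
o = 15 (o = 3*(1*2 + 3) = 3*(2 + 3) = 3*5 = 15)
E(M, N) = 15 + M + N (E(M, N) = (15 + N) + M = 15 + M + N)
W(j, d) = -193/2 + d**2/2 (W(j, d) = 3 + (d*d - 199)/2 = 3 + (d**2 - 199)/2 = 3 + (-199 + d**2)/2 = 3 + (-199/2 + d**2/2) = -193/2 + d**2/2)
(-39180 - 6603)/(-44884 + W(-181, E(-12, -2*(-3)))) = (-39180 - 6603)/(-44884 + (-193/2 + (15 - 12 - 2*(-3))**2/2)) = -45783/(-44884 + (-193/2 + (15 - 12 + 6)**2/2)) = -45783/(-44884 + (-193/2 + (1/2)*9**2)) = -45783/(-44884 + (-193/2 + (1/2)*81)) = -45783/(-44884 + (-193/2 + 81/2)) = -45783/(-44884 - 56) = -45783/(-44940) = -45783*(-1/44940) = 15261/14980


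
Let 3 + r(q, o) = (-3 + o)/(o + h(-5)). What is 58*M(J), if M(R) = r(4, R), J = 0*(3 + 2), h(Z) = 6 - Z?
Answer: -2088/11 ≈ -189.82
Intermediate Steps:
J = 0 (J = 0*5 = 0)
r(q, o) = -3 + (-3 + o)/(11 + o) (r(q, o) = -3 + (-3 + o)/(o + (6 - 1*(-5))) = -3 + (-3 + o)/(o + (6 + 5)) = -3 + (-3 + o)/(o + 11) = -3 + (-3 + o)/(11 + o))
M(R) = 2*(-18 - R)/(11 + R)
58*M(J) = 58*(2*(-18 - 1*0)/(11 + 0)) = 58*(2*(-18 + 0)/11) = 58*(2*(1/11)*(-18)) = 58*(-36/11) = -2088/11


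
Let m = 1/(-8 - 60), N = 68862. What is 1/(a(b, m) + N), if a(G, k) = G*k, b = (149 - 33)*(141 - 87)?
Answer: 17/1169088 ≈ 1.4541e-5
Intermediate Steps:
b = 6264 (b = 116*54 = 6264)
m = -1/68 (m = 1/(-68) = -1/68 ≈ -0.014706)
1/(a(b, m) + N) = 1/(6264*(-1/68) + 68862) = 1/(-1566/17 + 68862) = 1/(1169088/17) = 17/1169088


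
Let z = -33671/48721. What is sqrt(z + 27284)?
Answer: 3*sqrt(7195929800117)/48721 ≈ 165.18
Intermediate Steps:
z = -33671/48721 (z = -33671*1/48721 = -33671/48721 ≈ -0.69110)
sqrt(z + 27284) = sqrt(-33671/48721 + 27284) = sqrt(1329270093/48721) = 3*sqrt(7195929800117)/48721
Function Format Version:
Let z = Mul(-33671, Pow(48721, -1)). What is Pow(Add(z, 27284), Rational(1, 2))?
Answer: Mul(Rational(3, 48721), Pow(7195929800117, Rational(1, 2))) ≈ 165.18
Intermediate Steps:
z = Rational(-33671, 48721) (z = Mul(-33671, Rational(1, 48721)) = Rational(-33671, 48721) ≈ -0.69110)
Pow(Add(z, 27284), Rational(1, 2)) = Pow(Add(Rational(-33671, 48721), 27284), Rational(1, 2)) = Pow(Rational(1329270093, 48721), Rational(1, 2)) = Mul(Rational(3, 48721), Pow(7195929800117, Rational(1, 2)))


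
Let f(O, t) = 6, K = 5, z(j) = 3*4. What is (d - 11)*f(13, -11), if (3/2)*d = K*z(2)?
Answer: 174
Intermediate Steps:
z(j) = 12
d = 40 (d = 2*(5*12)/3 = (⅔)*60 = 40)
(d - 11)*f(13, -11) = (40 - 11)*6 = 29*6 = 174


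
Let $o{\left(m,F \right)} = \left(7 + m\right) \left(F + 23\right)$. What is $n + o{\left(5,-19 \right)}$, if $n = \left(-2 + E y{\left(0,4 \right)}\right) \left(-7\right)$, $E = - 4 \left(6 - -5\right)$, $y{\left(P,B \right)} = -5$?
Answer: $-1478$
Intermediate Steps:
$o{\left(m,F \right)} = \left(7 + m\right) \left(23 + F\right)$
$E = -44$ ($E = - 4 \left(6 + 5\right) = \left(-4\right) 11 = -44$)
$n = -1526$ ($n = \left(-2 - -220\right) \left(-7\right) = \left(-2 + 220\right) \left(-7\right) = 218 \left(-7\right) = -1526$)
$n + o{\left(5,-19 \right)} = -1526 + \left(161 + 7 \left(-19\right) + 23 \cdot 5 - 95\right) = -1526 + \left(161 - 133 + 115 - 95\right) = -1526 + 48 = -1478$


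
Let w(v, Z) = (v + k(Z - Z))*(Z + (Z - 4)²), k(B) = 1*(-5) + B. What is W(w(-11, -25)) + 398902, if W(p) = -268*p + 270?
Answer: 3898180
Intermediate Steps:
k(B) = -5 + B
w(v, Z) = (-5 + v)*(Z + (-4 + Z)²) (w(v, Z) = (v + (-5 + (Z - Z)))*(Z + (Z - 4)²) = (v + (-5 + 0))*(Z + (-4 + Z)²) = (v - 5)*(Z + (-4 + Z)²) = (-5 + v)*(Z + (-4 + Z)²))
W(p) = 270 - 268*p
W(w(-11, -25)) + 398902 = (270 - 268*(-5*(-25) - 5*(-4 - 25)² - 25*(-11) - 11*(-4 - 25)²)) + 398902 = (270 - 268*(125 - 5*(-29)² + 275 - 11*(-29)²)) + 398902 = (270 - 268*(125 - 5*841 + 275 - 11*841)) + 398902 = (270 - 268*(125 - 4205 + 275 - 9251)) + 398902 = (270 - 268*(-13056)) + 398902 = (270 + 3499008) + 398902 = 3499278 + 398902 = 3898180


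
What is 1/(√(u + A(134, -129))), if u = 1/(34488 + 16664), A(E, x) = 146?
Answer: 4*√23875813021/7468193 ≈ 0.082761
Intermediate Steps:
u = 1/51152 ≈ 1.9550e-5
1/(√(u + A(134, -129))) = 1/(√(1/51152 + 146)) = 1/(√(7468193/51152)) = 1/(√23875813021/12788) = 4*√23875813021/7468193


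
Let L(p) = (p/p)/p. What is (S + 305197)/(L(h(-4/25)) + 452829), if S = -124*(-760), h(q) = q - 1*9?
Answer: 91471073/103697816 ≈ 0.88209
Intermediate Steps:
h(q) = -9 + q (h(q) = q - 9 = -9 + q)
L(p) = 1/p
S = 94240
(S + 305197)/(L(h(-4/25)) + 452829) = (94240 + 305197)/(1/(-9 - 4/25) + 452829) = 399437/(1/(-9 - 4*1/25) + 452829) = 399437/(1/(-9 - 4/25) + 452829) = 399437/(1/(-229/25) + 452829) = 399437/(-25/229 + 452829) = 399437/(103697816/229) = 399437*(229/103697816) = 91471073/103697816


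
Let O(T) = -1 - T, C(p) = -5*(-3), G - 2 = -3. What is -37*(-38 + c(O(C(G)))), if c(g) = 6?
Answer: 1184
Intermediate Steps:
G = -1 (G = 2 - 3 = -1)
C(p) = 15
-37*(-38 + c(O(C(G)))) = -37*(-38 + 6) = -37*(-32) = 1184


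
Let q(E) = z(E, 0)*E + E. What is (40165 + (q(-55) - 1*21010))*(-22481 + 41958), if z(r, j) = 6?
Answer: 365583290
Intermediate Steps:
q(E) = 7*E (q(E) = 6*E + E = 7*E)
(40165 + (q(-55) - 1*21010))*(-22481 + 41958) = (40165 + (7*(-55) - 1*21010))*(-22481 + 41958) = (40165 + (-385 - 21010))*19477 = (40165 - 21395)*19477 = 18770*19477 = 365583290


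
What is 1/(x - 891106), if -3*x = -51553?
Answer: -3/2621765 ≈ -1.1443e-6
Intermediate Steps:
x = 51553/3 (x = -⅓*(-51553) = 51553/3 ≈ 17184.)
1/(x - 891106) = 1/(51553/3 - 891106) = 1/(-2621765/3) = -3/2621765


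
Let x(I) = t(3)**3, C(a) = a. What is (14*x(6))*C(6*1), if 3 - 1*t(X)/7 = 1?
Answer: 230496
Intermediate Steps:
t(X) = 14 (t(X) = 21 - 7*1 = 21 - 7 = 14)
x(I) = 2744 (x(I) = 14**3 = 2744)
(14*x(6))*C(6*1) = (14*2744)*(6*1) = 38416*6 = 230496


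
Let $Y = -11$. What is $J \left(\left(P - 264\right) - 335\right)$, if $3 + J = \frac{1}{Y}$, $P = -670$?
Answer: $\frac{43146}{11} \approx 3922.4$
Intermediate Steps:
$J = - \frac{34}{11}$ ($J = -3 + \frac{1}{-11} = -3 - \frac{1}{11} = - \frac{34}{11} \approx -3.0909$)
$J \left(\left(P - 264\right) - 335\right) = - \frac{34 \left(\left(-670 - 264\right) - 335\right)}{11} = - \frac{34 \left(-934 - 335\right)}{11} = \left(- \frac{34}{11}\right) \left(-1269\right) = \frac{43146}{11}$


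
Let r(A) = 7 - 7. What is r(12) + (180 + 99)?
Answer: 279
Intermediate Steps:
r(A) = 0
r(12) + (180 + 99) = 0 + (180 + 99) = 0 + 279 = 279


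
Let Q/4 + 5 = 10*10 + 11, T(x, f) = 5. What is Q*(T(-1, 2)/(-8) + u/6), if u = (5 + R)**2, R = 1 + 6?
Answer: 9911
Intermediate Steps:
R = 7
u = 144 (u = (5 + 7)**2 = 12**2 = 144)
Q = 424 (Q = -20 + 4*(10*10 + 11) = -20 + 4*(100 + 11) = -20 + 4*111 = -20 + 444 = 424)
Q*(T(-1, 2)/(-8) + u/6) = 424*(5/(-8) + 144/6) = 424*(5*(-1/8) + 144*(1/6)) = 424*(-5/8 + 24) = 424*(187/8) = 9911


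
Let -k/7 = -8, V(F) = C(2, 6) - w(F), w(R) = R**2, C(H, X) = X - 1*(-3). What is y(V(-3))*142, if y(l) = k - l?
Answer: 7952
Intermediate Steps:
C(H, X) = 3 + X (C(H, X) = X + 3 = 3 + X)
V(F) = 9 - F**2 (V(F) = (3 + 6) - F**2 = 9 - F**2)
k = 56 (k = -7*(-8) = 56)
y(l) = 56 - l
y(V(-3))*142 = (56 - (9 - 1*(-3)**2))*142 = (56 - (9 - 1*9))*142 = (56 - (9 - 9))*142 = (56 - 1*0)*142 = (56 + 0)*142 = 56*142 = 7952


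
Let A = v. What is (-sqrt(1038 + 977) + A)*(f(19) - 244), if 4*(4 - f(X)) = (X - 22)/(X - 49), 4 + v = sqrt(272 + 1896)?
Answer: 9601/10 - 9601*sqrt(542)/20 + 9601*sqrt(2015)/40 ≈ 558.53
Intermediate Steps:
v = -4 + 2*sqrt(542) (v = -4 + sqrt(272 + 1896) = -4 + sqrt(2168) = -4 + 2*sqrt(542) ≈ 42.562)
A = -4 + 2*sqrt(542) ≈ 42.562
f(X) = 4 - (-22 + X)/(4*(-49 + X)) (f(X) = 4 - (X - 22)/(4*(X - 49)) = 4 - (-22 + X)/(4*(-49 + X)))
(-sqrt(1038 + 977) + A)*(f(19) - 244) = (-sqrt(1038 + 977) + (-4 + 2*sqrt(542)))*(3*(-254 + 5*19)/(4*(-49 + 19)) - 244) = (-sqrt(2015) + (-4 + 2*sqrt(542)))*((3/4)*(-254 + 95)/(-30) - 244) = (-4 - sqrt(2015) + 2*sqrt(542))*((3/4)*(-1/30)*(-159) - 244) = (-4 - sqrt(2015) + 2*sqrt(542))*(159/40 - 244) = (-4 - sqrt(2015) + 2*sqrt(542))*(-9601/40) = 9601/10 - 9601*sqrt(542)/20 + 9601*sqrt(2015)/40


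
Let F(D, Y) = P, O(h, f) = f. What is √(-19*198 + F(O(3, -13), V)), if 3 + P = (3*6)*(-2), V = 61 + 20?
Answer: I*√3801 ≈ 61.652*I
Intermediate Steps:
V = 81
P = -39 (P = -3 + (3*6)*(-2) = -3 + 18*(-2) = -3 - 36 = -39)
F(D, Y) = -39
√(-19*198 + F(O(3, -13), V)) = √(-19*198 - 39) = √(-3762 - 39) = √(-3801) = I*√3801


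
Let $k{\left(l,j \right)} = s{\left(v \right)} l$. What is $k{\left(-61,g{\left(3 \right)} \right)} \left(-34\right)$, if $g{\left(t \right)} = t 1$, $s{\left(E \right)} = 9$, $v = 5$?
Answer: $18666$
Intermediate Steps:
$g{\left(t \right)} = t$
$k{\left(l,j \right)} = 9 l$
$k{\left(-61,g{\left(3 \right)} \right)} \left(-34\right) = 9 \left(-61\right) \left(-34\right) = \left(-549\right) \left(-34\right) = 18666$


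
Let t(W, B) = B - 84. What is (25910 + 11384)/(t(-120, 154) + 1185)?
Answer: 37294/1255 ≈ 29.716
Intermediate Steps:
t(W, B) = -84 + B
(25910 + 11384)/(t(-120, 154) + 1185) = (25910 + 11384)/((-84 + 154) + 1185) = 37294/(70 + 1185) = 37294/1255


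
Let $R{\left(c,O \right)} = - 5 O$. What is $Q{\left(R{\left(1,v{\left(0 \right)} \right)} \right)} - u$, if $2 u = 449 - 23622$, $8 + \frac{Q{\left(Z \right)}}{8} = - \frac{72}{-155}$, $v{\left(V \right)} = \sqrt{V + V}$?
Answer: $\frac{3573127}{310} \approx 11526.0$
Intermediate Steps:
$v{\left(V \right)} = \sqrt{2} \sqrt{V}$ ($v{\left(V \right)} = \sqrt{2 V} = \sqrt{2} \sqrt{V}$)
$Q{\left(Z \right)} = - \frac{9344}{155}$ ($Q{\left(Z \right)} = -64 + 8 \left(- \frac{72}{-155}\right) = -64 + 8 \left(\left(-72\right) \left(- \frac{1}{155}\right)\right) = -64 + 8 \cdot \frac{72}{155} = -64 + \frac{576}{155} = - \frac{9344}{155}$)
$u = - \frac{23173}{2}$ ($u = \frac{449 - 23622}{2} = \frac{1}{2} \left(-23173\right) = - \frac{23173}{2} \approx -11587.0$)
$Q{\left(R{\left(1,v{\left(0 \right)} \right)} \right)} - u = - \frac{9344}{155} - - \frac{23173}{2} = - \frac{9344}{155} + \frac{23173}{2} = \frac{3573127}{310}$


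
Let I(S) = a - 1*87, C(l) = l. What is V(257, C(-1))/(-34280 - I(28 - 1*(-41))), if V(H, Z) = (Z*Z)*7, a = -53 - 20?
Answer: -7/34120 ≈ -0.00020516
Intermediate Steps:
a = -73
V(H, Z) = 7*Z² (V(H, Z) = Z²*7 = 7*Z²)
I(S) = -160 (I(S) = -73 - 1*87 = -73 - 87 = -160)
V(257, C(-1))/(-34280 - I(28 - 1*(-41))) = (7*(-1)²)/(-34280 - 1*(-160)) = (7*1)/(-34280 + 160) = 7/(-34120) = 7*(-1/34120) = -7/34120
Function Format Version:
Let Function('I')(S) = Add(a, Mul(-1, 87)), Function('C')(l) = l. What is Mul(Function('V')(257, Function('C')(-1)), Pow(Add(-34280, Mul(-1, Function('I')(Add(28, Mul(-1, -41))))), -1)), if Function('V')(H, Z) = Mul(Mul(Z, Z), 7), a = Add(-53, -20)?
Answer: Rational(-7, 34120) ≈ -0.00020516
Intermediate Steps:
a = -73
Function('V')(H, Z) = Mul(7, Pow(Z, 2)) (Function('V')(H, Z) = Mul(Pow(Z, 2), 7) = Mul(7, Pow(Z, 2)))
Function('I')(S) = -160 (Function('I')(S) = Add(-73, Mul(-1, 87)) = Add(-73, -87) = -160)
Mul(Function('V')(257, Function('C')(-1)), Pow(Add(-34280, Mul(-1, Function('I')(Add(28, Mul(-1, -41))))), -1)) = Mul(Mul(7, Pow(-1, 2)), Pow(Add(-34280, Mul(-1, -160)), -1)) = Mul(Mul(7, 1), Pow(Add(-34280, 160), -1)) = Mul(7, Pow(-34120, -1)) = Mul(7, Rational(-1, 34120)) = Rational(-7, 34120)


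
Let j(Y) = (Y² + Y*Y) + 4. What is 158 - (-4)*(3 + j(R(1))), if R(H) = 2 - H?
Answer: 194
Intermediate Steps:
j(Y) = 4 + 2*Y² (j(Y) = (Y² + Y²) + 4 = 2*Y² + 4 = 4 + 2*Y²)
158 - (-4)*(3 + j(R(1))) = 158 - (-4)*(3 + (4 + 2*(2 - 1*1)²)) = 158 - (-4)*(3 + (4 + 2*(2 - 1)²)) = 158 - (-4)*(3 + (4 + 2*1²)) = 158 - (-4)*(3 + (4 + 2*1)) = 158 - (-4)*(3 + (4 + 2)) = 158 - (-4)*(3 + 6) = 158 - (-4)*9 = 158 - 1*(-36) = 158 + 36 = 194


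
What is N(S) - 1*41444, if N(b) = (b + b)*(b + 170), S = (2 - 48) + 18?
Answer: -49396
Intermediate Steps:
S = -28 (S = -46 + 18 = -28)
N(b) = 2*b*(170 + b) (N(b) = (2*b)*(170 + b) = 2*b*(170 + b))
N(S) - 1*41444 = 2*(-28)*(170 - 28) - 1*41444 = 2*(-28)*142 - 41444 = -7952 - 41444 = -49396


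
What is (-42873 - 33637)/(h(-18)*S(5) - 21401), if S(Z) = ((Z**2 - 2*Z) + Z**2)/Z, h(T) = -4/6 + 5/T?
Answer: 688590/192677 ≈ 3.5738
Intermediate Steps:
h(T) = -2/3 + 5/T (h(T) = -4*1/6 + 5/T = -2/3 + 5/T)
S(Z) = (-2*Z + 2*Z**2)/Z
(-42873 - 33637)/(h(-18)*S(5) - 21401) = (-42873 - 33637)/((-2/3 + 5/(-18))*(-2 + 2*5) - 21401) = -76510/((-2/3 + 5*(-1/18))*(-2 + 10) - 21401) = -76510/((-2/3 - 5/18)*8 - 21401) = -76510/(-17/18*8 - 21401) = -76510/(-68/9 - 21401) = -76510/(-192677/9) = -76510*(-9/192677) = 688590/192677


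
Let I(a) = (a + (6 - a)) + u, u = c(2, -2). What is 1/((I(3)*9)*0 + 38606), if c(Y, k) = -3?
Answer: 1/38606 ≈ 2.5903e-5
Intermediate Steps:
u = -3
I(a) = 3 (I(a) = (a + (6 - a)) - 3 = 6 - 3 = 3)
1/((I(3)*9)*0 + 38606) = 1/((3*9)*0 + 38606) = 1/(27*0 + 38606) = 1/(0 + 38606) = 1/38606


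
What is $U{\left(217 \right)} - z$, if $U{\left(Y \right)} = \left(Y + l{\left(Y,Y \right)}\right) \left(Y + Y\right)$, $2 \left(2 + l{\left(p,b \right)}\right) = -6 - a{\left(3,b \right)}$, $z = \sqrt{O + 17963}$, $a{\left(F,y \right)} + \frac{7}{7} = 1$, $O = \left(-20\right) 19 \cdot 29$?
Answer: $92008 - \sqrt{6943} \approx 91925.0$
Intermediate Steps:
$O = -11020$ ($O = \left(-380\right) 29 = -11020$)
$a{\left(F,y \right)} = 0$ ($a{\left(F,y \right)} = -1 + 1 = 0$)
$z = \sqrt{6943}$ ($z = \sqrt{-11020 + 17963} = \sqrt{6943} \approx 83.325$)
$l{\left(p,b \right)} = -5$ ($l{\left(p,b \right)} = -2 + \frac{-6 - 0}{2} = -2 + \frac{-6 + 0}{2} = -2 + \frac{1}{2} \left(-6\right) = -2 - 3 = -5$)
$U{\left(Y \right)} = 2 Y \left(-5 + Y\right)$ ($U{\left(Y \right)} = \left(Y - 5\right) \left(Y + Y\right) = \left(-5 + Y\right) 2 Y = 2 Y \left(-5 + Y\right)$)
$U{\left(217 \right)} - z = 2 \cdot 217 \left(-5 + 217\right) - \sqrt{6943} = 2 \cdot 217 \cdot 212 - \sqrt{6943} = 92008 - \sqrt{6943}$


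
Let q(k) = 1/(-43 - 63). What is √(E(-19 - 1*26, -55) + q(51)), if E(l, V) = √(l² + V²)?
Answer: √(-106 + 56180*√202)/106 ≈ 8.4294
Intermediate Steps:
E(l, V) = √(V² + l²)
q(k) = -1/106 (q(k) = 1/(-106) = -1/106)
√(E(-19 - 1*26, -55) + q(51)) = √(√((-55)² + (-19 - 1*26)²) - 1/106) = √(√(3025 + (-19 - 26)²) - 1/106) = √(√(3025 + (-45)²) - 1/106) = √(√(3025 + 2025) - 1/106) = √(√5050 - 1/106) = √(5*√202 - 1/106) = √(-1/106 + 5*√202)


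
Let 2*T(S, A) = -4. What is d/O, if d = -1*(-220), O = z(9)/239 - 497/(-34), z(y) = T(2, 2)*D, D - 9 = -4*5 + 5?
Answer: 1787720/119191 ≈ 14.999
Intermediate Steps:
T(S, A) = -2 (T(S, A) = (½)*(-4) = -2)
D = -6 (D = 9 + (-4*5 + 5) = 9 + (-20 + 5) = 9 - 15 = -6)
z(y) = 12 (z(y) = -2*(-6) = 12)
O = 119191/8126 (O = 12/239 - 497/(-34) = 12*(1/239) - 497*(-1/34) = 12/239 + 497/34 = 119191/8126 ≈ 14.668)
d = 220
d/O = 220/(119191/8126) = 220*(8126/119191) = 1787720/119191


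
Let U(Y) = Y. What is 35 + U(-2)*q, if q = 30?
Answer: -25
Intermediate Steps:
35 + U(-2)*q = 35 - 2*30 = 35 - 60 = -25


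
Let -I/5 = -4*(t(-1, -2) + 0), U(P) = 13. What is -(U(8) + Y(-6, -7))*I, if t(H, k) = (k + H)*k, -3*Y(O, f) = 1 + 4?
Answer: -1360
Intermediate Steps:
Y(O, f) = -5/3 (Y(O, f) = -(1 + 4)/3 = -1/3*5 = -5/3)
t(H, k) = k*(H + k) (t(H, k) = (H + k)*k = k*(H + k))
I = 120 (I = -(-20)*(-2*(-1 - 2) + 0) = -(-20)*(-2*(-3) + 0) = -(-20)*(6 + 0) = -(-20)*6 = -5*(-24) = 120)
-(U(8) + Y(-6, -7))*I = -(13 - 5/3)*120 = -34*120/3 = -1*1360 = -1360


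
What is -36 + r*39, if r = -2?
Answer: -114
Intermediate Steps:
-36 + r*39 = -36 - 2*39 = -36 - 78 = -114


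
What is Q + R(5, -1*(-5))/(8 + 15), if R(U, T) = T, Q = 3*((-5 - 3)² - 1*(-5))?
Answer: 4766/23 ≈ 207.22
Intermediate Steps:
Q = 207 (Q = 3*((-8)² + 5) = 3*(64 + 5) = 3*69 = 207)
Q + R(5, -1*(-5))/(8 + 15) = 207 + (-1*(-5))/(8 + 15) = 207 + 5/23 = 4766/23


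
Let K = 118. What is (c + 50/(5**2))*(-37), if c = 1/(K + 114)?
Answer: -17205/232 ≈ -74.159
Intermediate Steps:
c = 1/232 (c = 1/(118 + 114) = 1/232 ≈ 0.0043103)
(c + 50/(5**2))*(-37) = (1/232 + 50/(5**2))*(-37) = (1/232 + 50/25)*(-37) = (1/232 + 50*(1/25))*(-37) = (1/232 + 2)*(-37) = (465/232)*(-37) = -17205/232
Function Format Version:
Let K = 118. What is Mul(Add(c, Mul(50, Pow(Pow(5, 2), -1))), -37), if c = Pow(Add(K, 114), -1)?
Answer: Rational(-17205, 232) ≈ -74.159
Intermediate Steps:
c = Rational(1, 232) (c = Pow(Add(118, 114), -1) = Pow(232, -1) = Rational(1, 232) ≈ 0.0043103)
Mul(Add(c, Mul(50, Pow(Pow(5, 2), -1))), -37) = Mul(Add(Rational(1, 232), Mul(50, Pow(Pow(5, 2), -1))), -37) = Mul(Add(Rational(1, 232), Mul(50, Pow(25, -1))), -37) = Mul(Add(Rational(1, 232), Mul(50, Rational(1, 25))), -37) = Mul(Add(Rational(1, 232), 2), -37) = Mul(Rational(465, 232), -37) = Rational(-17205, 232)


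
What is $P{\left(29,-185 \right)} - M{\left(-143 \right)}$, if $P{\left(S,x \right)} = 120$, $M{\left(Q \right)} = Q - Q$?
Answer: $120$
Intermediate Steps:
$M{\left(Q \right)} = 0$
$P{\left(29,-185 \right)} - M{\left(-143 \right)} = 120 - 0 = 120 + 0 = 120$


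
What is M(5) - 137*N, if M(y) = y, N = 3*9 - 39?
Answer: 1649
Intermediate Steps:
N = -12 (N = 27 - 39 = -12)
M(5) - 137*N = 5 - 137*(-12) = 5 + 1644 = 1649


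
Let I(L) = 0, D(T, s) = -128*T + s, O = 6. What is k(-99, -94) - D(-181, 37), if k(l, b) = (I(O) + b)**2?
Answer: -14369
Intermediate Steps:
D(T, s) = s - 128*T
k(l, b) = b**2 (k(l, b) = (0 + b)**2 = b**2)
k(-99, -94) - D(-181, 37) = (-94)**2 - (37 - 128*(-181)) = 8836 - (37 + 23168) = 8836 - 1*23205 = 8836 - 23205 = -14369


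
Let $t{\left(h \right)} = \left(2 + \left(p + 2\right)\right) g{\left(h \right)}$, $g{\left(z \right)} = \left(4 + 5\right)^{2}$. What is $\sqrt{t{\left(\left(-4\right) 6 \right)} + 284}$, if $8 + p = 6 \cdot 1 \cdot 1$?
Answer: $\sqrt{446} \approx 21.119$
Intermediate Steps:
$p = -2$ ($p = -8 + 6 \cdot 1 \cdot 1 = -8 + 6 \cdot 1 = -8 + 6 = -2$)
$g{\left(z \right)} = 81$ ($g{\left(z \right)} = 9^{2} = 81$)
$t{\left(h \right)} = 162$ ($t{\left(h \right)} = \left(2 + \left(-2 + 2\right)\right) 81 = \left(2 + 0\right) 81 = 2 \cdot 81 = 162$)
$\sqrt{t{\left(\left(-4\right) 6 \right)} + 284} = \sqrt{162 + 284} = \sqrt{446}$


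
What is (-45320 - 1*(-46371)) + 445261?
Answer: 446312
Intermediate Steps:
(-45320 - 1*(-46371)) + 445261 = (-45320 + 46371) + 445261 = 1051 + 445261 = 446312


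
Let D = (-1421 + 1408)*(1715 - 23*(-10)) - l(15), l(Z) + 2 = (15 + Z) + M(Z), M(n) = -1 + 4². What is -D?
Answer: 25328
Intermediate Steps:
M(n) = 15 (M(n) = -1 + 16 = 15)
l(Z) = 28 + Z (l(Z) = -2 + ((15 + Z) + 15) = -2 + (30 + Z) = 28 + Z)
D = -25328 (D = (-1421 + 1408)*(1715 - 23*(-10)) - (28 + 15) = -13*(1715 + 230) - 1*43 = -13*1945 - 43 = -25285 - 43 = -25328)
-D = -1*(-25328) = 25328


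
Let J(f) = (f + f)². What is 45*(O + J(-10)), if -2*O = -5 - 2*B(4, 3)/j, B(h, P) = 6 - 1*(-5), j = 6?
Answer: 18195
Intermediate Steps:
J(f) = 4*f² (J(f) = (2*f)² = 4*f²)
B(h, P) = 11 (B(h, P) = 6 + 5 = 11)
O = 13/3 (O = -(-5 - 22/6)/2 = -(-5 - 2*11/6)/2 = -(-5 - 11/3)/2 = -½*(-26/3) = 13/3 ≈ 4.3333)
45*(O + J(-10)) = 45*(13/3 + 4*(-10)²) = 45*(13/3 + 4*100) = 45*(13/3 + 400) = 45*(1213/3) = 18195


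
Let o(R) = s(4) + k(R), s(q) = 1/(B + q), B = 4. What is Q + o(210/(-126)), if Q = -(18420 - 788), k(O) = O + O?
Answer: -423245/24 ≈ -17635.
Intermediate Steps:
k(O) = 2*O
s(q) = 1/(4 + q)
Q = -17632 (Q = -1*17632 = -17632)
o(R) = ⅛ + 2*R (o(R) = 1/(4 + 4) + 2*R = 1/8 + 2*R = ⅛ + 2*R)
Q + o(210/(-126)) = -17632 + (⅛ + 2*(210/(-126))) = -17632 + (⅛ + 2*(210*(-1/126))) = -17632 + (⅛ + 2*(-5/3)) = -17632 + (⅛ - 10/3) = -17632 - 77/24 = -423245/24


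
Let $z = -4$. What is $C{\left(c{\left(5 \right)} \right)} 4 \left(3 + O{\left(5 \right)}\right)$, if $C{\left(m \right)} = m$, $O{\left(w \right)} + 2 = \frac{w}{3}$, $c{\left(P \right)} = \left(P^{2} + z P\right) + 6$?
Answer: $\frac{352}{3} \approx 117.33$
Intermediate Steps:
$c{\left(P \right)} = 6 + P^{2} - 4 P$ ($c{\left(P \right)} = \left(P^{2} - 4 P\right) + 6 = 6 + P^{2} - 4 P$)
$O{\left(w \right)} = -2 + \frac{w}{3}$
$C{\left(c{\left(5 \right)} \right)} 4 \left(3 + O{\left(5 \right)}\right) = \left(6 + 5^{2} - 20\right) 4 \left(3 + \left(-2 + \frac{1}{3} \cdot 5\right)\right) = \left(6 + 25 - 20\right) 4 \left(3 + \left(-2 + \frac{5}{3}\right)\right) = 11 \cdot 4 \left(3 - \frac{1}{3}\right) = 11 \cdot 4 \cdot \frac{8}{3} = 11 \cdot \frac{32}{3} = \frac{352}{3}$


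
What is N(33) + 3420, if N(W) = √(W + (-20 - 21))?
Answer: 3420 + 2*I*√2 ≈ 3420.0 + 2.8284*I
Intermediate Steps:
N(W) = √(-41 + W) (N(W) = √(W - 41) = √(-41 + W))
N(33) + 3420 = √(-41 + 33) + 3420 = √(-8) + 3420 = 2*I*√2 + 3420 = 3420 + 2*I*√2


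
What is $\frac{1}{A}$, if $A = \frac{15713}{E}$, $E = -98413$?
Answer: $- \frac{119}{19} \approx -6.2632$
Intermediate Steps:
$A = - \frac{19}{119}$ ($A = \frac{15713}{-98413} = 15713 \left(- \frac{1}{98413}\right) = - \frac{19}{119} \approx -0.15966$)
$\frac{1}{A} = \frac{1}{- \frac{19}{119}} = - \frac{119}{19}$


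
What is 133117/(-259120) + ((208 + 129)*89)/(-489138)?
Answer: -36442184653/63372719280 ≈ -0.57505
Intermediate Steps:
133117/(-259120) + ((208 + 129)*89)/(-489138) = 133117*(-1/259120) + (337*89)*(-1/489138) = -133117/259120 + 29993*(-1/489138) = -133117/259120 - 29993/489138 = -36442184653/63372719280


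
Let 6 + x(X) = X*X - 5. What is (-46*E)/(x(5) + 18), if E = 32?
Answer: -46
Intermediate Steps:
x(X) = -11 + X² (x(X) = -6 + (X*X - 5) = -6 + (X² - 5) = -6 + (-5 + X²) = -11 + X²)
(-46*E)/(x(5) + 18) = (-46*32)/((-11 + 5²) + 18) = -1472/((-11 + 25) + 18) = -1472/(14 + 18) = -1472/32 = -1472*1/32 = -46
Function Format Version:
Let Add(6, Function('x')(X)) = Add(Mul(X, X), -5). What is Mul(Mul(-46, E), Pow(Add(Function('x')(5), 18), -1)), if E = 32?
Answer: -46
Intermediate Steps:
Function('x')(X) = Add(-11, Pow(X, 2)) (Function('x')(X) = Add(-6, Add(Mul(X, X), -5)) = Add(-6, Add(Pow(X, 2), -5)) = Add(-6, Add(-5, Pow(X, 2))) = Add(-11, Pow(X, 2)))
Mul(Mul(-46, E), Pow(Add(Function('x')(5), 18), -1)) = Mul(Mul(-46, 32), Pow(Add(Add(-11, Pow(5, 2)), 18), -1)) = Mul(-1472, Pow(Add(Add(-11, 25), 18), -1)) = Mul(-1472, Pow(Add(14, 18), -1)) = Mul(-1472, Pow(32, -1)) = Mul(-1472, Rational(1, 32)) = -46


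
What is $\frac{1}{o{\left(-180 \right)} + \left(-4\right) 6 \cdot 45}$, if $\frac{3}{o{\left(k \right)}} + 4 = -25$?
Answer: $- \frac{29}{31323} \approx -0.00092584$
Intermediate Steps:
$o{\left(k \right)} = - \frac{3}{29}$ ($o{\left(k \right)} = \frac{3}{-4 - 25} = \frac{3}{-29} = 3 \left(- \frac{1}{29}\right) = - \frac{3}{29}$)
$\frac{1}{o{\left(-180 \right)} + \left(-4\right) 6 \cdot 45} = \frac{1}{- \frac{3}{29} + \left(-4\right) 6 \cdot 45} = \frac{1}{- \frac{3}{29} - 1080} = \frac{1}{- \frac{31323}{29}} = - \frac{29}{31323}$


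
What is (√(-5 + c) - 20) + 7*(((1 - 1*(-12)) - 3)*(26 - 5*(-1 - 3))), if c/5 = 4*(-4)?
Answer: 3200 + I*√85 ≈ 3200.0 + 9.2195*I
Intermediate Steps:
c = -80 (c = 5*(4*(-4)) = 5*(-16) = -80)
(√(-5 + c) - 20) + 7*(((1 - 1*(-12)) - 3)*(26 - 5*(-1 - 3))) = (√(-5 - 80) - 20) + 7*(((1 - 1*(-12)) - 3)*(26 - 5*(-1 - 3))) = (√(-85) - 20) + 7*(((1 + 12) - 3)*(26 - 5*(-4))) = (I*√85 - 20) + 7*((13 - 3)*(26 + 20)) = (-20 + I*√85) + 7*(10*46) = (-20 + I*√85) + 7*460 = (-20 + I*√85) + 3220 = 3200 + I*√85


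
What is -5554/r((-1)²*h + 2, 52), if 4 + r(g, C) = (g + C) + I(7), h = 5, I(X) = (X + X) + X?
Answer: -2777/38 ≈ -73.079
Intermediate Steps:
I(X) = 3*X (I(X) = 2*X + X = 3*X)
r(g, C) = 17 + C + g (r(g, C) = -4 + ((g + C) + 3*7) = -4 + ((C + g) + 21) = -4 + (21 + C + g) = 17 + C + g)
-5554/r((-1)²*h + 2, 52) = -5554/(17 + 52 + ((-1)²*5 + 2)) = -5554/(17 + 52 + (1*5 + 2)) = -5554/(17 + 52 + (5 + 2)) = -5554/(17 + 52 + 7) = -5554/76 = -5554*1/76 = -2777/38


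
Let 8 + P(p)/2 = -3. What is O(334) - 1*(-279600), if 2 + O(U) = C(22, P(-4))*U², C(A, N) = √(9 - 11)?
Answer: 279598 + 111556*I*√2 ≈ 2.796e+5 + 1.5776e+5*I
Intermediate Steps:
P(p) = -22 (P(p) = -16 + 2*(-3) = -16 - 6 = -22)
C(A, N) = I*√2 (C(A, N) = √(-2) = I*√2)
O(U) = -2 + I*√2*U² (O(U) = -2 + (I*√2)*U² = -2 + I*√2*U²)
O(334) - 1*(-279600) = (-2 + I*√2*334²) - 1*(-279600) = (-2 + I*√2*111556) + 279600 = (-2 + 111556*I*√2) + 279600 = 279598 + 111556*I*√2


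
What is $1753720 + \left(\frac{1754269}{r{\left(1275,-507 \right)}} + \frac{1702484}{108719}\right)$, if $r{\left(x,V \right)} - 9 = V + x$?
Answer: $\frac{148336951197839}{84474663} \approx 1.756 \cdot 10^{6}$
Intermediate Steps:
$r{\left(x,V \right)} = 9 + V + x$ ($r{\left(x,V \right)} = 9 + \left(V + x\right) = 9 + V + x$)
$1753720 + \left(\frac{1754269}{r{\left(1275,-507 \right)}} + \frac{1702484}{108719}\right) = 1753720 + \left(\frac{1754269}{9 - 507 + 1275} + \frac{1702484}{108719}\right) = 1753720 + \left(\frac{1754269}{777} + 1702484 \cdot \frac{1}{108719}\right) = 1753720 + \left(1754269 \cdot \frac{1}{777} + \frac{1702484}{108719}\right) = 1753720 + \left(\frac{1754269}{777} + \frac{1702484}{108719}\right) = 1753720 + \frac{192045201479}{84474663} = \frac{148336951197839}{84474663}$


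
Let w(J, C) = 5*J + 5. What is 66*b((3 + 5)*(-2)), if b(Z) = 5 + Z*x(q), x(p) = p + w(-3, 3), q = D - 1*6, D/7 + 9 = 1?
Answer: 76362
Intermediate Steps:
D = -56 (D = -63 + 7*1 = -63 + 7 = -56)
q = -62 (q = -56 - 1*6 = -56 - 6 = -62)
w(J, C) = 5 + 5*J
x(p) = -10 + p (x(p) = p + (5 + 5*(-3)) = p + (5 - 15) = p - 10 = -10 + p)
b(Z) = 5 - 72*Z (b(Z) = 5 + Z*(-10 - 62) = 5 + Z*(-72) = 5 - 72*Z)
66*b((3 + 5)*(-2)) = 66*(5 - 72*(3 + 5)*(-2)) = 66*(5 - 576*(-2)) = 66*(5 - 72*(-16)) = 66*(5 + 1152) = 66*1157 = 76362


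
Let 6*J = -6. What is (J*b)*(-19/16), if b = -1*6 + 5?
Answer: -19/16 ≈ -1.1875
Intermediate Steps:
J = -1 (J = (1/6)*(-6) = -1)
b = -1 (b = -6 + 5 = -1)
(J*b)*(-19/16) = (-1*(-1))*(-19/16) = 1*(-19*1/16) = 1*(-19/16) = -19/16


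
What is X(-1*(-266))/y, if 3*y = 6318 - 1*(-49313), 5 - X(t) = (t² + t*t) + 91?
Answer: -424794/55631 ≈ -7.6359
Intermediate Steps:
X(t) = -86 - 2*t² (X(t) = 5 - ((t² + t*t) + 91) = 5 - ((t² + t²) + 91) = 5 - (2*t² + 91) = 5 - (91 + 2*t²) = 5 + (-91 - 2*t²) = -86 - 2*t²)
y = 55631/3 (y = (6318 - 1*(-49313))/3 = (6318 + 49313)/3 = (⅓)*55631 = 55631/3 ≈ 18544.)
X(-1*(-266))/y = (-86 - 2*(-1*(-266))²)/(55631/3) = (-86 - 2*266²)*(3/55631) = (-86 - 2*70756)*(3/55631) = (-86 - 141512)*(3/55631) = -141598*3/55631 = -424794/55631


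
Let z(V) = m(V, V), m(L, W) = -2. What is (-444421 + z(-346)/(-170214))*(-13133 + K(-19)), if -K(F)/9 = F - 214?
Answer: 417418358675656/85107 ≈ 4.9046e+9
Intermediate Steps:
K(F) = 1926 - 9*F (K(F) = -9*(F - 214) = -9*(-214 + F) = 1926 - 9*F)
z(V) = -2
(-444421 + z(-346)/(-170214))*(-13133 + K(-19)) = (-444421 - 2/(-170214))*(-13133 + (1926 - 9*(-19))) = (-444421 - 2*(-1/170214))*(-13133 + (1926 + 171)) = (-444421 + 1/85107)*(-13133 + 2097) = -37823338046/85107*(-11036) = 417418358675656/85107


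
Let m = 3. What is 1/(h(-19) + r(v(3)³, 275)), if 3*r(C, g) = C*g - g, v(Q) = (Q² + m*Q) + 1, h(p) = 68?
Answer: 1/628718 ≈ 1.5905e-6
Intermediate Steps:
v(Q) = 1 + Q² + 3*Q (v(Q) = (Q² + 3*Q) + 1 = 1 + Q² + 3*Q)
r(C, g) = -g/3 + C*g/3 (r(C, g) = (C*g - g)/3 = (-g + C*g)/3 = -g/3 + C*g/3)
1/(h(-19) + r(v(3)³, 275)) = 1/(68 + (⅓)*275*(-1 + (1 + 3² + 3*3)³)) = 1/(68 + (⅓)*275*(-1 + (1 + 9 + 9)³)) = 1/(68 + (⅓)*275*(-1 + 19³)) = 1/(68 + (⅓)*275*(-1 + 6859)) = 1/(68 + (⅓)*275*6858) = 1/(68 + 628650) = 1/628718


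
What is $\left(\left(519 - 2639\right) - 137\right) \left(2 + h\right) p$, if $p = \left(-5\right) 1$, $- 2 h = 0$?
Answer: $22570$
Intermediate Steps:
$h = 0$ ($h = \left(- \frac{1}{2}\right) 0 = 0$)
$p = -5$
$\left(\left(519 - 2639\right) - 137\right) \left(2 + h\right) p = \left(\left(519 - 2639\right) - 137\right) \left(2 + 0\right) \left(-5\right) = \left(-2120 - 137\right) 2 \left(-5\right) = \left(-2257\right) \left(-10\right) = 22570$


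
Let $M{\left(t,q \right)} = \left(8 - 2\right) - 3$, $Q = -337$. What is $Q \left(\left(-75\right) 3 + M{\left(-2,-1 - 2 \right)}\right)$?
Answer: $74814$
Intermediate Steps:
$M{\left(t,q \right)} = 3$ ($M{\left(t,q \right)} = 6 - 3 = 3$)
$Q \left(\left(-75\right) 3 + M{\left(-2,-1 - 2 \right)}\right) = - 337 \left(\left(-75\right) 3 + 3\right) = - 337 \left(-225 + 3\right) = \left(-337\right) \left(-222\right) = 74814$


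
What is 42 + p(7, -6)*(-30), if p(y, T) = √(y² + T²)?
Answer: 42 - 30*√85 ≈ -234.59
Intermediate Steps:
p(y, T) = √(T² + y²)
42 + p(7, -6)*(-30) = 42 + √((-6)² + 7²)*(-30) = 42 + √(36 + 49)*(-30) = 42 + √85*(-30) = 42 - 30*√85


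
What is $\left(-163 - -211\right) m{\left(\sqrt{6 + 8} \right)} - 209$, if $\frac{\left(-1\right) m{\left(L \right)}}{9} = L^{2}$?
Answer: $-6257$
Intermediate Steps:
$m{\left(L \right)} = - 9 L^{2}$
$\left(-163 - -211\right) m{\left(\sqrt{6 + 8} \right)} - 209 = \left(-163 - -211\right) \left(- 9 \left(\sqrt{6 + 8}\right)^{2}\right) - 209 = \left(-163 + 211\right) \left(- 9 \left(\sqrt{14}\right)^{2}\right) - 209 = 48 \left(\left(-9\right) 14\right) - 209 = 48 \left(-126\right) - 209 = -6048 - 209 = -6257$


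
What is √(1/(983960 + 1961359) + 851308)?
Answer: 11*√61033183342538667/2945319 ≈ 922.66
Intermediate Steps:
√(1/(983960 + 1961359) + 851308) = √(1/2945319 + 851308) = √(2507373627253/2945319) = 11*√61033183342538667/2945319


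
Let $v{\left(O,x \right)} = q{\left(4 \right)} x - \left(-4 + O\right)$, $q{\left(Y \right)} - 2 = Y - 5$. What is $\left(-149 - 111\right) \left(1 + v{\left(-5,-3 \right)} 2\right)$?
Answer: $-3380$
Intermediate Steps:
$q{\left(Y \right)} = -3 + Y$ ($q{\left(Y \right)} = 2 + \left(Y - 5\right) = 2 + \left(-5 + Y\right) = -3 + Y$)
$v{\left(O,x \right)} = 4 + x - O$ ($v{\left(O,x \right)} = \left(-3 + 4\right) x - \left(-4 + O\right) = 1 x - \left(-4 + O\right) = x - \left(-4 + O\right) = 4 + x - O$)
$\left(-149 - 111\right) \left(1 + v{\left(-5,-3 \right)} 2\right) = \left(-149 - 111\right) \left(1 + \left(4 - 3 - -5\right) 2\right) = - 260 \left(1 + \left(4 - 3 + 5\right) 2\right) = - 260 \left(1 + 6 \cdot 2\right) = - 260 \left(1 + 12\right) = \left(-260\right) 13 = -3380$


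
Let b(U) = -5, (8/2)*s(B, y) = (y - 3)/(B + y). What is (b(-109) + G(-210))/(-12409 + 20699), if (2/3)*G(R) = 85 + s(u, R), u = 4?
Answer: 202519/13661920 ≈ 0.014824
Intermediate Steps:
s(B, y) = (-3 + y)/(4*(B + y)) (s(B, y) = ((y - 3)/(B + y))/4 = ((-3 + y)/(B + y))/4 = (-3 + y)/(4*(B + y)))
G(R) = 255/2 + 3*(-3 + R)/(8*(4 + R)) (G(R) = 3*(85 + (-3 + R)/(4*(4 + R)))/2 = 255/2 + 3*(-3 + R)/(8*(4 + R)))
(b(-109) + G(-210))/(-12409 + 20699) = (-5 + 3*(1357 + 341*(-210))/(8*(4 - 210)))/(-12409 + 20699) = (-5 + (3/8)*(1357 - 71610)/(-206))/8290 = (-5 + (3/8)*(-1/206)*(-70253))*(1/8290) = (-5 + 210759/1648)*(1/8290) = (202519/1648)*(1/8290) = 202519/13661920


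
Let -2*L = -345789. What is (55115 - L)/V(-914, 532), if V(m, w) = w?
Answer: -235559/1064 ≈ -221.39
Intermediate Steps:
L = 345789/2 (L = -1/2*(-345789) = 345789/2 ≈ 1.7289e+5)
(55115 - L)/V(-914, 532) = (55115 - 1*345789/2)/532 = (55115 - 345789/2)*(1/532) = -235559/2*1/532 = -235559/1064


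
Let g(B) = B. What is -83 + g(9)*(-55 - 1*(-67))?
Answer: 25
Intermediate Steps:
-83 + g(9)*(-55 - 1*(-67)) = -83 + 9*(-55 - 1*(-67)) = -83 + 9*(-55 + 67) = -83 + 9*12 = -83 + 108 = 25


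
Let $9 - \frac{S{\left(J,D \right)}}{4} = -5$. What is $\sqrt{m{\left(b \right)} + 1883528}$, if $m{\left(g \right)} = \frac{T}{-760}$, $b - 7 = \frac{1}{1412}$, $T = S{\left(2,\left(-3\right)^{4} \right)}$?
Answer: $\frac{\sqrt{16998839535}}{95} \approx 1372.4$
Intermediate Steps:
$S{\left(J,D \right)} = 56$ ($S{\left(J,D \right)} = 36 - -20 = 36 + 20 = 56$)
$T = 56$
$b = \frac{9885}{1412}$ ($b = 7 + \frac{1}{1412} = \frac{9885}{1412} \approx 7.0007$)
$m{\left(g \right)} = - \frac{7}{95}$ ($m{\left(g \right)} = \frac{56}{-760} = 56 \left(- \frac{1}{760}\right) = - \frac{7}{95}$)
$\sqrt{m{\left(b \right)} + 1883528} = \sqrt{- \frac{7}{95} + 1883528} = \sqrt{\frac{178935153}{95}} = \frac{\sqrt{16998839535}}{95}$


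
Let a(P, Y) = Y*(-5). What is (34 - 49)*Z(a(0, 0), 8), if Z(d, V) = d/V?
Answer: 0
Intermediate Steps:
a(P, Y) = -5*Y
(34 - 49)*Z(a(0, 0), 8) = (34 - 49)*(-5*0/8) = -0/8 = -15*0 = 0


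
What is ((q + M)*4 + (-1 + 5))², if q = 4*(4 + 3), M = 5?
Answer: 18496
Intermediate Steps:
q = 28 (q = 4*7 = 28)
((q + M)*4 + (-1 + 5))² = ((28 + 5)*4 + (-1 + 5))² = (33*4 + 4)² = (132 + 4)² = 136² = 18496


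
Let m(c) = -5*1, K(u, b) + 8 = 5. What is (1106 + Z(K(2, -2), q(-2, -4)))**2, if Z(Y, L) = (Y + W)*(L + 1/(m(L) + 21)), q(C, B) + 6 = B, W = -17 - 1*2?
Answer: 112296409/64 ≈ 1.7546e+6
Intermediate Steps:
K(u, b) = -3 (K(u, b) = -8 + 5 = -3)
m(c) = -5
W = -19 (W = -17 - 2 = -19)
q(C, B) = -6 + B
Z(Y, L) = (-19 + Y)*(1/16 + L) (Z(Y, L) = (Y - 19)*(L + 1/(-5 + 21)) = (-19 + Y)*(L + 1/16) = (-19 + Y)*(1/16 + L))
(1106 + Z(K(2, -2), q(-2, -4)))**2 = (1106 + (-19/16 - 19*(-6 - 4) + (1/16)*(-3) + (-6 - 4)*(-3)))**2 = (1106 + (-19/16 - 19*(-10) - 3/16 - 10*(-3)))**2 = (1106 + (-19/16 + 190 - 3/16 + 30))**2 = (1106 + 1749/8)**2 = (10597/8)**2 = 112296409/64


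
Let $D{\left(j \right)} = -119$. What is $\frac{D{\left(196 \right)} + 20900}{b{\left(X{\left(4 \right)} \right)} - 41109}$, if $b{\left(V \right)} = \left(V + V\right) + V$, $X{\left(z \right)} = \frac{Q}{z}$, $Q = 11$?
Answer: $- \frac{9236}{18267} \approx -0.50561$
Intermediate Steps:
$X{\left(z \right)} = \frac{11}{z}$
$b{\left(V \right)} = 3 V$ ($b{\left(V \right)} = 2 V + V = 3 V$)
$\frac{D{\left(196 \right)} + 20900}{b{\left(X{\left(4 \right)} \right)} - 41109} = \frac{-119 + 20900}{3 \cdot \frac{11}{4} - 41109} = \frac{20781}{3 \cdot 11 \cdot \frac{1}{4} - 41109} = \frac{20781}{3 \cdot \frac{11}{4} - 41109} = \frac{20781}{\frac{33}{4} - 41109} = \frac{20781}{- \frac{164403}{4}} = 20781 \left(- \frac{4}{164403}\right) = - \frac{9236}{18267}$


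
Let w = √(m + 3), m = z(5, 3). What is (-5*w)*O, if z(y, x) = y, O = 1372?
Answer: -13720*√2 ≈ -19403.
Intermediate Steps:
m = 5
w = 2*√2 (w = √(5 + 3) = √8 = 2*√2 ≈ 2.8284)
(-5*w)*O = -10*√2*1372 = -13720*√2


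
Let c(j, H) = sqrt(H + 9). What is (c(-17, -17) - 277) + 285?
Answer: 8 + 2*I*sqrt(2) ≈ 8.0 + 2.8284*I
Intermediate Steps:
c(j, H) = sqrt(9 + H)
(c(-17, -17) - 277) + 285 = (sqrt(9 - 17) - 277) + 285 = (sqrt(-8) - 277) + 285 = (2*I*sqrt(2) - 277) + 285 = (-277 + 2*I*sqrt(2)) + 285 = 8 + 2*I*sqrt(2)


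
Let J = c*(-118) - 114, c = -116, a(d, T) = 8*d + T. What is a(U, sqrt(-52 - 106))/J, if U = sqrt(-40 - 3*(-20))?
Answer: 8*sqrt(5)/6787 + I*sqrt(158)/13574 ≈ 0.0026357 + 0.00092602*I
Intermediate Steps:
U = 2*sqrt(5) (U = sqrt(-40 + 60) = sqrt(20) = 2*sqrt(5) ≈ 4.4721)
a(d, T) = T + 8*d
J = 13574 (J = -116*(-118) - 114 = 13688 - 114 = 13574)
a(U, sqrt(-52 - 106))/J = (sqrt(-52 - 106) + 8*(2*sqrt(5)))/13574 = (sqrt(-158) + 16*sqrt(5))*(1/13574) = (I*sqrt(158) + 16*sqrt(5))*(1/13574) = (16*sqrt(5) + I*sqrt(158))*(1/13574) = 8*sqrt(5)/6787 + I*sqrt(158)/13574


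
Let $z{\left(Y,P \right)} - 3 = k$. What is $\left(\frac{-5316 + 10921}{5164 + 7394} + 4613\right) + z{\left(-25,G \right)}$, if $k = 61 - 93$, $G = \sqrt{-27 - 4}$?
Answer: $\frac{57571477}{12558} \approx 4584.4$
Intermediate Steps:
$G = i \sqrt{31}$ ($G = \sqrt{-31} = i \sqrt{31} \approx 5.5678 i$)
$k = -32$ ($k = 61 - 93 = -32$)
$z{\left(Y,P \right)} = -29$ ($z{\left(Y,P \right)} = 3 - 32 = -29$)
$\left(\frac{-5316 + 10921}{5164 + 7394} + 4613\right) + z{\left(-25,G \right)} = \left(\frac{-5316 + 10921}{5164 + 7394} + 4613\right) - 29 = \left(\frac{5605}{12558} + 4613\right) - 29 = \frac{57935659}{12558} - 29 = \frac{57571477}{12558}$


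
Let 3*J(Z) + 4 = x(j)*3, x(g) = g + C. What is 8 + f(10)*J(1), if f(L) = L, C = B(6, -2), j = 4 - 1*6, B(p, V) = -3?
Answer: -166/3 ≈ -55.333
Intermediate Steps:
j = -2 (j = 4 - 6 = -2)
C = -3
x(g) = -3 + g (x(g) = g - 3 = -3 + g)
J(Z) = -19/3 (J(Z) = -4/3 + ((-3 - 2)*3)/3 = -4/3 + (-5*3)/3 = -4/3 + (⅓)*(-15) = -4/3 - 5 = -19/3)
8 + f(10)*J(1) = 8 + 10*(-19/3) = 8 - 190/3 = -166/3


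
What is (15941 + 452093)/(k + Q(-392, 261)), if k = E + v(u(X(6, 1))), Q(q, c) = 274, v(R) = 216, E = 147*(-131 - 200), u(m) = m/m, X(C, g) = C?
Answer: -66862/6881 ≈ -9.7169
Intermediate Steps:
u(m) = 1
E = -48657 (E = 147*(-331) = -48657)
k = -48441 (k = -48657 + 216 = -48441)
(15941 + 452093)/(k + Q(-392, 261)) = (15941 + 452093)/(-48441 + 274) = 468034/(-48167) = 468034*(-1/48167) = -66862/6881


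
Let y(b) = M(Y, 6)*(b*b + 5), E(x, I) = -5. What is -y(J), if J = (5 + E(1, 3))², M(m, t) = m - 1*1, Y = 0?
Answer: 5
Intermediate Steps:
M(m, t) = -1 + m (M(m, t) = m - 1 = -1 + m)
J = 0 (J = (5 - 5)² = 0² = 0)
y(b) = -5 - b² (y(b) = (-1 + 0)*(b*b + 5) = -(b² + 5) = -(5 + b²) = -5 - b²)
-y(J) = -(-5 - 1*0²) = -(-5 - 1*0) = -(-5 + 0) = -1*(-5) = 5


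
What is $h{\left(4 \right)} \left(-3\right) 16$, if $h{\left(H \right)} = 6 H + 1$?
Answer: $-1200$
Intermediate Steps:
$h{\left(H \right)} = 1 + 6 H$
$h{\left(4 \right)} \left(-3\right) 16 = \left(1 + 6 \cdot 4\right) \left(-3\right) 16 = \left(1 + 24\right) \left(-3\right) 16 = 25 \left(-3\right) 16 = \left(-75\right) 16 = -1200$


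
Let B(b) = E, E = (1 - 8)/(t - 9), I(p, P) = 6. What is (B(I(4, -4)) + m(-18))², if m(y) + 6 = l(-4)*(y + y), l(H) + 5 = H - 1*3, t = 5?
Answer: 2927521/16 ≈ 1.8297e+5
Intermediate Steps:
E = 7/4 (E = (1 - 8)/(5 - 9) = -7/(-4) = -7*(-¼) = 7/4 ≈ 1.7500)
B(b) = 7/4
l(H) = -8 + H (l(H) = -5 + (H - 1*3) = -5 + (H - 3) = -5 + (-3 + H) = -8 + H)
m(y) = -6 - 24*y (m(y) = -6 + (-8 - 4)*(y + y) = -6 - 24*y)
(B(I(4, -4)) + m(-18))² = (7/4 + (-6 - 24*(-18)))² = (7/4 + (-6 + 432))² = (7/4 + 426)² = (1711/4)² = 2927521/16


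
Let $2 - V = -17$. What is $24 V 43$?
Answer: $19608$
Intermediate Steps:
$V = 19$ ($V = 2 - -17 = 2 + 17 = 19$)
$24 V 43 = 24 \cdot 19 \cdot 43 = 456 \cdot 43 = 19608$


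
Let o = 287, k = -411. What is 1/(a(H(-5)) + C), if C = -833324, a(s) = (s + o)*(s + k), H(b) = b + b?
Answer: -1/949941 ≈ -1.0527e-6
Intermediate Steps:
H(b) = 2*b
a(s) = (-411 + s)*(287 + s) (a(s) = (s + 287)*(s - 411) = (287 + s)*(-411 + s) = (-411 + s)*(287 + s))
1/(a(H(-5)) + C) = 1/((-117957 + (2*(-5))² - 248*(-5)) - 833324) = 1/((-117957 + (-10)² - 124*(-10)) - 833324) = 1/((-117957 + 100 + 1240) - 833324) = 1/(-116617 - 833324) = 1/(-949941) = -1/949941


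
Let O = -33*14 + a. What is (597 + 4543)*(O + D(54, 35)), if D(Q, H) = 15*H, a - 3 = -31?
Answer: 179900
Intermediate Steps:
a = -28 (a = 3 - 31 = -28)
O = -490 (O = -33*14 - 28 = -462 - 28 = -490)
(597 + 4543)*(O + D(54, 35)) = (597 + 4543)*(-490 + 15*35) = 5140*(-490 + 525) = 5140*35 = 179900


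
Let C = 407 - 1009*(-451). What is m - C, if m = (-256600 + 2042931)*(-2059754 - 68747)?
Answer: -3802207775297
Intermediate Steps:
C = 455466 (C = 407 + 455059 = 455466)
m = -3802207319831 (m = 1786331*(-2128501) = -3802207319831)
m - C = -3802207319831 - 1*455466 = -3802207319831 - 455466 = -3802207775297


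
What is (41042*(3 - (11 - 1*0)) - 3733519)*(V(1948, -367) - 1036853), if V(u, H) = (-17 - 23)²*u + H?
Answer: -8446952420900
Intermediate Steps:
V(u, H) = H + 1600*u (V(u, H) = (-40)²*u + H = 1600*u + H = H + 1600*u)
(41042*(3 - (11 - 1*0)) - 3733519)*(V(1948, -367) - 1036853) = (41042*(3 - (11 - 1*0)) - 3733519)*((-367 + 1600*1948) - 1036853) = (41042*(3 - (11 + 0)) - 3733519)*((-367 + 3116800) - 1036853) = (41042*(3 - 1*11) - 3733519)*(3116433 - 1036853) = (41042*(3 - 11) - 3733519)*2079580 = (41042*(-8) - 3733519)*2079580 = (-328336 - 3733519)*2079580 = -4061855*2079580 = -8446952420900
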